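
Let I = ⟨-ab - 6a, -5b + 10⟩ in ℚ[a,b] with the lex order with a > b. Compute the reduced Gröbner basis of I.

f_1 = -ab - 6a, LT = ab.
f_2 = -5b + 10, LT = b.

S(f_1,f_2): lcm = ab. S = 8a.
  reduce S modulo (f_1, f_2):
  remainder 8a ≠ 0; add g_3 = 8a to the basis.

The other S-polynomials (S(f_1,g_3), S(f_2,g_3)) all reduce to 0 modulo the current basis, so we have a Gröbner basis.
Inter-reduce: drop elements whose leading term is divisible by another's, tail-reduce, and make monic.

G = {a, b - 2}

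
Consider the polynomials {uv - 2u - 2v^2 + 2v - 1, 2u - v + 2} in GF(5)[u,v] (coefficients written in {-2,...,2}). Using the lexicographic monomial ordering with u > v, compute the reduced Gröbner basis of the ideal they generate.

f_1 = uv - 2u - 2v^2 + 2v - 1, LT = uv.
f_2 = 2u - v + 2, LT = u.

S(f_1,f_2): lcm = uv. S = -2u + v^2 + v - 1.
  leading term u: subtract (-1)·f_2 from -2u + v^2 + v - 1 → v^2 + 1
  leading term v^2: no divisor's leading term divides it; move v^2 to the remainder.
  leading term 1: no divisor's leading term divides it; move 1 to the remainder.
  remainder v^2 + 1 ≠ 0; add g_3 = v^2 + 1 to the basis.

The other S-polynomials (S(f_1,g_3), S(f_2,g_3)) all reduce to 0 modulo the current basis, so we have a Gröbner basis.
Inter-reduce: drop elements whose leading term is divisible by another's, tail-reduce, and make monic.

G = {u + 2v + 1, v^2 + 1}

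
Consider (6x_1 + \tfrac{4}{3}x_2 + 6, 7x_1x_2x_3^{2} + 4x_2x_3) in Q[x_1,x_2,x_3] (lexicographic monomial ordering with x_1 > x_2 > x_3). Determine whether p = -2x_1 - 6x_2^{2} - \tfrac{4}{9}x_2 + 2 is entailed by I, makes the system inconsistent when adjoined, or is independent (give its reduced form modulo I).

First compute the reduced Gröbner basis of I by Buchberger's algorithm.
f_1 = 6x_1 + \tfrac{4}{3}x_2 + 6, LT = x_1.
f_2 = 7x_1x_2x_3^{2} + 4x_2x_3, LT = x_1x_2x_3^{2}.

S(f_1,f_2): lcm = x_1x_2x_3^{2}. S = \tfrac{2}{9}x_2^{2}x_3^{2} + x_2x_3^{2} - \tfrac{4}{7}x_2x_3.
  reduce S modulo (f_1, f_2):
  remainder \tfrac{2}{9}x_2^{2}x_3^{2} + x_2x_3^{2} - \tfrac{4}{7}x_2x_3 ≠ 0; add h_3 = \tfrac{2}{9}x_2^{2}x_3^{2} + x_2x_3^{2} - \tfrac{4}{7}x_2x_3 to the basis.

The other S-polynomials (S(f_1,h_3), S(f_2,h_3)) all reduce to 0 modulo the current basis, so we have a Gröbner basis.
Inter-reduce: drop elements whose leading term is divisible by another's, tail-reduce, and make monic.
Reduced Gröbner basis: {x_1 + \tfrac{2}{9}x_2 + 1, x_2^{2}x_3^{2} + \tfrac{9}{2}x_2x_3^{2} - \tfrac{18}{7}x_2x_3}.
Label its elements g_1 = x_1 + \tfrac{2}{9}x_2 + 1, g_2 = x_2^{2}x_3^{2} + \tfrac{9}{2}x_2x_3^{2} - \tfrac{18}{7}x_2x_3.

Reduce p = -2x_1 - 6x_2^{2} - \tfrac{4}{9}x_2 + 2 modulo G:
  leading term x_1: subtract (-2)·g_1 from -2x_1 - 6x_2^{2} - \tfrac{4}{9}x_2 + 2 → -6x_2^{2} + 4
  leading term x_2^{2}: no divisor's leading term divides it; move -6x_2^{2} to the remainder.
  leading term 1: no divisor's leading term divides it; move 4 to the remainder.
  normal form = -6x_2^{2} + 4.
The normal form is nonzero, so p ∉ I. Since p minus its normal form lies in I, I + (p) = I + (r) where r = -6x_2^{2} + 4; decide whether this ideal is the whole ring.
Run Buchberger on G together with r (pairs among the g_i already reduce to 0 since G is a Gröbner basis):
g_1 = x_1 + \tfrac{2}{9}x_2 + 1, LT = x_1.
g_2 = x_2^{2}x_3^{2} + \tfrac{9}{2}x_2x_3^{2} - \tfrac{18}{7}x_2x_3, LT = x_2^{2}x_3^{2}.
r = -6x_2^{2} + 4, LT = x_2^{2}.

S(g_2,r): lcm = x_2^{2}x_3^{2}. S = \tfrac{9}{2}x_2x_3^{2} - \tfrac{18}{7}x_2x_3 + \tfrac{2}{3}x_3^{2}.
  reduce S modulo (g_1, g_2, r):
  remainder \tfrac{9}{2}x_2x_3^{2} - \tfrac{18}{7}x_2x_3 + \tfrac{2}{3}x_3^{2} ≠ 0; add m_4 = \tfrac{9}{2}x_2x_3^{2} - \tfrac{18}{7}x_2x_3 + \tfrac{2}{3}x_3^{2} to the basis.

S(g_2,m_4): lcm = x_2^{2}x_3^{2}. S = \tfrac{4}{7}x_2^{2}x_3 + \tfrac{235}{54}x_2x_3^{2} - \tfrac{18}{7}x_2x_3.
  reduce S modulo (g_1, g_2, r, m_4):
  remainder -\tfrac{16}{189}x_2x_3 - \tfrac{470}{729}x_3^{2} + \tfrac{8}{21}x_3 ≠ 0; add m_5 = -\tfrac{16}{189}x_2x_3 - \tfrac{470}{729}x_3^{2} + \tfrac{8}{21}x_3 to the basis.

S(g_2,m_5): lcm = x_2^{2}x_3^{2}. S = -\tfrac{1645}{216}x_2x_3^{3} + 9x_2x_3^{2} - \tfrac{18}{7}x_2x_3.
  reduce S modulo (g_1, g_2, r, m_4, m_5):
  remainder \tfrac{1645}{1458}x_3^{3} - \tfrac{4}{3}x_3^{2} + \tfrac{8}{21}x_3 ≠ 0; add m_6 = \tfrac{1645}{1458}x_3^{3} - \tfrac{4}{3}x_3^{2} + \tfrac{8}{21}x_3 to the basis.

The other S-polynomials (S(g_1,g_2), S(g_1,r), S(g_1,m_4), S(r,m_4), S(g_1,m_5), S(r,m_5), S(m_4,m_5), S(g_1,m_6), S(g_2,m_6), S(r,m_6), S(m_4,m_6), S(m_5,m_6)) all reduce to 0 modulo the current basis, so we have a Gröbner basis.
Inter-reduce: drop elements whose leading term is divisible by another's, tail-reduce, and make monic.
Reduced Gröbner basis: {x_1 + \tfrac{2}{9}x_2 + 1, x_2^{2} - \tfrac{2}{3}, x_2x_3 + \tfrac{1645}{216}x_3^{2} - \tfrac{9}{2}x_3, x_3^{3} - \tfrac{1944}{1645}x_3^{2} + \tfrac{3888}{11515}x_3}.
The reduced Gröbner basis of I + (p) is {x_1 + \tfrac{2}{9}x_2 + 1, x_2^{2} - \tfrac{2}{3}, x_2x_3 + \tfrac{1645}{216}x_3^{2} - \tfrac{9}{2}x_3, x_3^{3} - \tfrac{1944}{1645}x_3^{2} + \tfrac{3888}{11515}x_3} ≠ {1}, a proper ideal, so the enlarged system stays consistent: p is independent of I, with normal form -6x_2^{2} + 4.

The remainder on division by a Gröbner basis is unique — it is the normal form.

-2x_1 - 6x_2^{2} - \tfrac{4}{9}x_2 + 2 is independent of I; its normal form modulo I is -6x_2^{2} + 4.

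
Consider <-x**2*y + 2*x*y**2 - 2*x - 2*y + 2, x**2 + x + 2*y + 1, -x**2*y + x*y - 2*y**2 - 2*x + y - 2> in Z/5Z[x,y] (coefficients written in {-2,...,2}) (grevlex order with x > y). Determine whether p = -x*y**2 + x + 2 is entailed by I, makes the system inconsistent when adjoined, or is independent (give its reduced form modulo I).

First compute the reduced Gröbner basis of I by Buchberger's algorithm.
f_1 = -x**2*y + 2*x*y**2 - 2*x - 2*y + 2, LT = x**2*y.
f_2 = x**2 + x + 2*y + 1, LT = x**2.
f_3 = -x**2*y + x*y - 2*y**2 - 2*x + y - 2, LT = x**2*y.

S(f_1,f_2): lcm = x**2*y. S = -2*x*y**2 - x*y - 2*y**2 + 2*x + y - 2.
  leading term x*y**2: no divisor's leading term divides it; move -2*x*y**2 to the remainder.
  leading term x*y: no divisor's leading term divides it; move -x*y to the remainder.
  leading term y**2: no divisor's leading term divides it; move -2*y**2 to the remainder.
  leading term x: no divisor's leading term divides it; move 2*x to the remainder.
  leading term y: no divisor's leading term divides it; move y to the remainder.
  leading term 1: no divisor's leading term divides it; move -2 to the remainder.
  remainder -2*x*y**2 - x*y - 2*y**2 + 2*x + y - 2 ≠ 0; add h_4 = -2*x*y**2 - x*y - 2*y**2 + 2*x + y - 2 to the basis.

S(f_1,f_3): lcm = x**2*y. S = -2*x*y**2 + x*y - 2*y**2 - 2*y + 1.
  leading term x*y**2: subtract (1)·h_4 from -2*x*y**2 + x*y - 2*y**2 - 2*y + 1 → 2*x*y - 2*x + 2*y - 2
  leading term x*y: no divisor's leading term divides it; move 2*x*y to the remainder.
  leading term x: no divisor's leading term divides it; move -2*x to the remainder.
  leading term y: no divisor's leading term divides it; move 2*y to the remainder.
  leading term 1: no divisor's leading term divides it; move -2 to the remainder.
  remainder 2*x*y - 2*x + 2*y - 2 ≠ 0; add h_5 = 2*x*y - 2*x + 2*y - 2 to the basis.

S(f_1,h_4): lcm = x**2*y**2. S = -2*x*y**3 + 2*x**2*y - x*y**2 + x**2 + 2*y**2 - x - 2*y.
  leading term x*y**3: subtract (y)·h_4 from -2*x*y**3 + 2*x**2*y - x*y**2 + x**2 + 2*y**2 - x - 2*y → 2*x**2*y + 2*y**3 + x**2 - 2*x*y + y**2 - x
  leading term x**2*y: subtract (-2)·f_1 from 2*x**2*y + 2*y**3 + x**2 - 2*x*y + y**2 - x → -x*y**2 + 2*y**3 + x**2 - 2*x*y + y**2 + y - 1
  leading term x*y**2: subtract (-2)·h_4 from -x*y**2 + 2*y**3 + x**2 - 2*x*y + y**2 + y - 1 → 2*y**3 + x**2 + x*y + 2*y**2 - x - 2*y
  leading term y**3: no divisor's leading term divides it; move 2*y**3 to the remainder.
  leading term x**2: subtract (1)·f_2 from x**2 + x*y + 2*y**2 - x - 2*y → x*y + 2*y**2 - 2*x + y - 1
  leading term x*y: subtract (-2)·h_5 from x*y + 2*y**2 - 2*x + y - 1 → 2*y**2 - x
  leading term y**2: no divisor's leading term divides it; move 2*y**2 to the remainder.
  leading term x: no divisor's leading term divides it; move -x to the remainder.
  remainder 2*y**3 + 2*y**2 - x ≠ 0; add h_6 = 2*y**3 + 2*y**2 - x to the basis.

S(f_3,h_4): lcm = x**2*y**2. S = 2*x**2*y - 2*x*y**2 + 2*y**3 + x**2 - y**2 - x + 2*y.
  leading term x**2*y: subtract (-2)·f_1 from 2*x**2*y - 2*x*y**2 + 2*y**3 + x**2 - y**2 - x + 2*y → 2*x*y**2 + 2*y**3 + x**2 - y**2 - 2*y - 1
  leading term x*y**2: subtract (-1)·h_4 from 2*x*y**2 + 2*y**3 + x**2 - y**2 - 2*y - 1 → 2*y**3 + x**2 - x*y + 2*y**2 + 2*x - y + 2
  leading term y**3: subtract (1)·h_6 from 2*y**3 + x**2 - x*y + 2*y**2 + 2*x - y + 2 → x**2 - x*y - 2*x - y + 2
  leading term x**2: subtract (1)·f_2 from x**2 - x*y - 2*x - y + 2 → -x*y + 2*x + 2*y + 1
  leading term x*y: subtract (2)·h_5 from -x*y + 2*x + 2*y + 1 → x - 2*y
  leading term x: no divisor's leading term divides it; move x to the remainder.
  leading term y: no divisor's leading term divides it; move -2*y to the remainder.
  remainder x - 2*y ≠ 0; add h_7 = x - 2*y to the basis.

S(f_1,h_5): lcm = x**2*y. S = -2*x*y**2 + x**2 - x*y - 2*x + 2*y - 2.
  leading term x*y**2: subtract (1)·h_4 from -2*x*y**2 + x**2 - x*y - 2*x + 2*y - 2 → x**2 + 2*y**2 + x + y
  leading term x**2: subtract (1)·f_2 from x**2 + 2*y**2 + x + y → 2*y**2 - y - 1
  leading term y**2: no divisor's leading term divides it; move 2*y**2 to the remainder.
  leading term y: no divisor's leading term divides it; move -y to the remainder.
  leading term 1: no divisor's leading term divides it; move -1 to the remainder.
  remainder 2*y**2 - y - 1 ≠ 0; add h_8 = 2*y**2 - y - 1 to the basis.

S(f_1,h_7): lcm = x**2*y. S = 2*x + 2*y - 2.
  leading term x: subtract (2)·h_7 from 2*x + 2*y - 2 → y - 2
  leading term y: no divisor's leading term divides it; move y to the remainder.
  leading term 1: no divisor's leading term divides it; move -2 to the remainder.
  remainder y - 2 ≠ 0; add h_9 = y - 2 to the basis.

The other S-polynomials (S(f_2,f_3), S(f_2,h_4), S(f_2,h_5), S(f_3,h_5), S(h_4,h_5), S(f_1,h_6), S(f_2,h_6), S(f_3,h_6), S(h_4,h_6), S(h_5,h_6), S(f_2,h_7), S(f_3,h_7), S(h_4,h_7), S(h_5,h_7), S(h_6,h_7), S(f_1,h_8), S(f_2,h_8), S(f_3,h_8), S(h_4,h_8), S(h_5,h_8), S(h_6,h_8), S(h_7,h_8), S(f_1,h_9), S(f_2,h_9), S(f_3,h_9), S(h_4,h_9), S(h_5,h_9), S(h_6,h_9), S(h_7,h_9), S(h_8,h_9)) all reduce to 0 modulo the current basis, so we have a Gröbner basis.
Inter-reduce: drop elements whose leading term is divisible by another's, tail-reduce, and make monic.
Reduced Gröbner basis: {x + 1, y - 2}.
Label its elements g_1 = x + 1, g_2 = y - 2.

Reduce p = -x*y**2 + x + 2 modulo G:
  leading term x*y**2: subtract (-y**2)·g_1 from -x*y**2 + x + 2 → y**2 + x + 2
  leading term y**2: subtract (y)·g_2 from y**2 + x + 2 → x + 2*y + 2
  leading term x: subtract (1)·g_1 from x + 2*y + 2 → 2*y + 1
  leading term y: subtract (2)·g_2 from 2*y + 1 → 0
  normal form = 0.
Since the normal form is 0, p ∈ I.

-x*y**2 + x + 2 lies in I (it reduces to 0).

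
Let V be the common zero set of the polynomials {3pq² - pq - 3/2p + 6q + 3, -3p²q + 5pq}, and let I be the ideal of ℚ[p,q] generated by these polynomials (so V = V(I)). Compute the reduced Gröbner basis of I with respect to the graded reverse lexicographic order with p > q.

G = {q³ + 23/30q² + 3/100p + 1/75q - 3/50, p² - 8q² - 19/15p - 104/15q - 22/15, pq - 2q² + ⅗p - 17/5q - 6/5}

Buchberger's algorithm terminates because the ascending chain of leading-term ideals stabilizes.

f_1 = 3pq² - pq - 3/2p + 6q + 3, LT = pq².
f_2 = -3p²q + 5pq, LT = p²q.

S(f_1,f_2): lcm = p²q². S = -⅓p²q + 5/3pq² - ½p² + 2pq + p.
  leading term p²q: subtract (1/9)·f_2 from -⅓p²q + 5/3pq² - ½p² + 2pq + p → 5/3pq² - ½p² + 13/9pq + p
  leading term pq²: subtract (5/9)·f_1 from 5/3pq² - ½p² + 13/9pq + p → -½p² + 2pq + 11/6p - 10/3q - 5/3
  leading term p²: no divisor's leading term divides it; move -½p² to the remainder.
  leading term pq: no divisor's leading term divides it; move 2pq to the remainder.
  leading term p: no divisor's leading term divides it; move 11/6p to the remainder.
  leading term q: no divisor's leading term divides it; move -10/3q to the remainder.
  leading term 1: no divisor's leading term divides it; move -5/3 to the remainder.
  remainder -½p² + 2pq + 11/6p - 10/3q - 5/3 ≠ 0; add g_3 = -½p² + 2pq + 11/6p - 10/3q - 5/3 to the basis.

S(f_1,g_3): lcm = p²q². S = 4pq³ - ⅓p²q + 11/3pq² - 20/3q³ - ½p² + 2pq - 10/3q² + p.
  leading term pq³: subtract (4/3q)·f_1 from 4pq³ - ⅓p²q + 11/3pq² - 20/3q³ - ½p² + 2pq - 10/3q² + p → -⅓p²q + 5pq² - 20/3q³ - ½p² + 4pq - 34/3q² + p - 4q
  leading term p²q: subtract (1/9)·f_2 from -⅓p²q + 5pq² - 20/3q³ - ½p² + 4pq - 34/3q² + p - 4q → 5pq² - 20/3q³ - ½p² + 31/9pq - 34/3q² + p - 4q
  leading term pq²: subtract (5/3)·f_1 from 5pq² - 20/3q³ - ½p² + 31/9pq - 34/3q² + p - 4q → -20/3q³ - ½p² + 46/9pq - 34/3q² + 7/2p - 14q - 5
  leading term q³: no divisor's leading term divides it; move -20/3q³ to the remainder.
  leading term p²: subtract (1)·g_3 from -½p² + 46/9pq - 34/3q² + 7/2p - 14q - 5 → 28/9pq - 34/3q² + 5/3p - 32/3q - 10/3
  leading term pq: no divisor's leading term divides it; move 28/9pq to the remainder.
  leading term q²: no divisor's leading term divides it; move -34/3q² to the remainder.
  leading term p: no divisor's leading term divides it; move 5/3p to the remainder.
  leading term q: no divisor's leading term divides it; move -32/3q to the remainder.
  leading term 1: no divisor's leading term divides it; move -10/3 to the remainder.
  remainder -20/3q³ + 28/9pq - 34/3q² + 5/3p - 32/3q - 10/3 ≠ 0; add g_4 = -20/3q³ + 28/9pq - 34/3q² + 5/3p - 32/3q - 10/3 to the basis.

S(f_2,g_3): lcm = p²q. S = 4pq² + 2pq - 20/3q² - 10/3q.
  leading term pq²: subtract (4/3)·f_1 from 4pq² + 2pq - 20/3q² - 10/3q → 10/3pq - 20/3q² + 2p - 34/3q - 4
  leading term pq: no divisor's leading term divides it; move 10/3pq to the remainder.
  leading term q²: no divisor's leading term divides it; move -20/3q² to the remainder.
  leading term p: no divisor's leading term divides it; move 2p to the remainder.
  leading term q: no divisor's leading term divides it; move -34/3q to the remainder.
  leading term 1: no divisor's leading term divides it; move -4 to the remainder.
  remainder 10/3pq - 20/3q² + 2p - 34/3q - 4 ≠ 0; add g_5 = 10/3pq - 20/3q² + 2p - 34/3q - 4 to the basis.

The other S-polynomials (S(f_1,g_4), S(f_2,g_4), S(g_3,g_4), S(f_1,g_5), S(f_2,g_5), S(g_3,g_5), S(g_4,g_5)) all reduce to 0 modulo the current basis, so we have a Gröbner basis.
Inter-reduce: drop elements whose leading term is divisible by another's, tail-reduce, and make monic.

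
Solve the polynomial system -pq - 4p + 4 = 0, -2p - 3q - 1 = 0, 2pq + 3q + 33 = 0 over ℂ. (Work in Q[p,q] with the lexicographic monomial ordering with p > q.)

Compute a lex Gröbner basis by Buchberger's algorithm.
f_1 = -pq - 4p + 4, LT = pq.
f_2 = -2p - 3q - 1, LT = p.
f_3 = 2pq + 3q + 33, LT = pq.

S(f_1,f_2): lcm = pq. S = 4p - 3/2q^2 - 1/2q - 4.
  leading term p: subtract (-2)·f_2 from 4p - 3/2q^2 - 1/2q - 4 → -3/2q^2 - 13/2q - 6
  leading term q^2: no divisor's leading term divides it; move -3/2q^2 to the remainder.
  leading term q: no divisor's leading term divides it; move -13/2q to the remainder.
  leading term 1: no divisor's leading term divides it; move -6 to the remainder.
  remainder -3/2q^2 - 13/2q - 6 ≠ 0; add h_4 = -3/2q^2 - 13/2q - 6 to the basis.

S(f_1,f_3): lcm = pq. S = 4p - 3/2q - 41/2.
  leading term p: subtract (-2)·f_2 from 4p - 3/2q - 41/2 → -15/2q - 45/2
  leading term q: no divisor's leading term divides it; move -15/2q to the remainder.
  leading term 1: no divisor's leading term divides it; move -45/2 to the remainder.
  remainder -15/2q - 45/2 ≠ 0; add h_5 = -15/2q - 45/2 to the basis.

The other S-polynomials (S(f_2,f_3), S(f_1,h_4), S(f_2,h_4), S(f_3,h_4), S(f_1,h_5), S(f_2,h_5), S(f_3,h_5), S(h_4,h_5)) all reduce to 0 modulo the current basis, so we have a Gröbner basis.
Inter-reduce: drop elements whose leading term is divisible by another's, tail-reduce, and make monic.
Reduced Gröbner basis: {p - 4, q + 3}.

Since the basis is lex-ordered, q + 3 is univariate in q. Its roots are {-3}. Back-substituting each root into the other basis elements fixes the other coordinates.
  q = -3: the earlier basis element becomes p - 4 = 0, giving p = 4 — point (4, -3).

{(4, -3)}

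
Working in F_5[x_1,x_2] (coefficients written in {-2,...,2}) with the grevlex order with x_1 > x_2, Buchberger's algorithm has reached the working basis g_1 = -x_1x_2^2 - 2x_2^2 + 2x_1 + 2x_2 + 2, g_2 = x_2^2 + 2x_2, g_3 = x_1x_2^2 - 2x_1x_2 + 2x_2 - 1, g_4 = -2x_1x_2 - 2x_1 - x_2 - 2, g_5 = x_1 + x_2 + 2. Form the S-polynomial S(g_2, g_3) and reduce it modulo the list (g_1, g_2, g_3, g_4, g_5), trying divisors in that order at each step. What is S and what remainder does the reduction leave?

lcm(LM(g_2), LM(g_3)) = x_1x_2^2.
S = (lcm/LT(g_2))·g_2 − (lcm/LT(g_3))·g_3 = -x_1x_2 - 2x_2 + 1.
Reduce S modulo (g_1, g_2, g_3, g_4, g_5) in that order:
  leading term x_1x_2: subtract (-2)·g_4 from -x_1x_2 - 2x_2 + 1 → x_1 + x_2 + 2
  leading term x_1: subtract (1)·g_5 from x_1 + x_2 + 2 → 0
The remainder is 0, so this S-polynomial contributes no new basis element.

S(g_2, g_3) = -x_1x_2 - 2x_2 + 1; remainder on division = 0.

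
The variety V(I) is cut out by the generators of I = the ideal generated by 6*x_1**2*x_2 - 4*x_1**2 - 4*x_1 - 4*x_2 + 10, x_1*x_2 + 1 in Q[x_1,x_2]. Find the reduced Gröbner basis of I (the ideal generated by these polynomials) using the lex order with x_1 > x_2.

G = {x_1 - x_2**2 + 5/2*x_2 + 5/2, x_2**3 - 5/2*x_2**2 - 5/2*x_2 + 1}

The reduced Gröbner basis is the canonical form of the ideal for this ordering.

f_1 = 6*x_1**2*x_2 - 4*x_1**2 - 4*x_1 - 4*x_2 + 10, LT = x_1**2*x_2.
f_2 = x_1*x_2 + 1, LT = x_1*x_2.

S(f_1,f_2): lcm = x_1**2*x_2. S = -2/3*x_1**2 - 5/3*x_1 - 2/3*x_2 + 5/3.
  leading term x_1**2: no divisor's leading term divides it; move -2/3*x_1**2 to the remainder.
  leading term x_1: no divisor's leading term divides it; move -5/3*x_1 to the remainder.
  leading term x_2: no divisor's leading term divides it; move -2/3*x_2 to the remainder.
  leading term 1: no divisor's leading term divides it; move 5/3 to the remainder.
  remainder -2/3*x_1**2 - 5/3*x_1 - 2/3*x_2 + 5/3 ≠ 0; add g_3 = -2/3*x_1**2 - 5/3*x_1 - 2/3*x_2 + 5/3 to the basis.

S(f_1,g_3): lcm = x_1**2*x_2. S = -2/3*x_1**2 - 5/2*x_1*x_2 - 2/3*x_1 - x_2**2 + 11/6*x_2 + 5/3.
  leading term x_1**2: subtract (1)·g_3 from -2/3*x_1**2 - 5/2*x_1*x_2 - 2/3*x_1 - x_2**2 + 11/6*x_2 + 5/3 → -5/2*x_1*x_2 + x_1 - x_2**2 + 5/2*x_2
  leading term x_1*x_2: subtract (-5/2)·f_2 from -5/2*x_1*x_2 + x_1 - x_2**2 + 5/2*x_2 → x_1 - x_2**2 + 5/2*x_2 + 5/2
  leading term x_1: no divisor's leading term divides it; move x_1 to the remainder.
  leading term x_2**2: no divisor's leading term divides it; move -x_2**2 to the remainder.
  leading term x_2: no divisor's leading term divides it; move 5/2*x_2 to the remainder.
  leading term 1: no divisor's leading term divides it; move 5/2 to the remainder.
  remainder x_1 - x_2**2 + 5/2*x_2 + 5/2 ≠ 0; add g_4 = x_1 - x_2**2 + 5/2*x_2 + 5/2 to the basis.

S(f_2,g_4): lcm = x_1*x_2. S = x_2**3 - 5/2*x_2**2 - 5/2*x_2 + 1.
  leading term x_2**3: no divisor's leading term divides it; move x_2**3 to the remainder.
  leading term x_2**2: no divisor's leading term divides it; move -5/2*x_2**2 to the remainder.
  leading term x_2: no divisor's leading term divides it; move -5/2*x_2 to the remainder.
  leading term 1: no divisor's leading term divides it; move 1 to the remainder.
  remainder x_2**3 - 5/2*x_2**2 - 5/2*x_2 + 1 ≠ 0; add g_5 = x_2**3 - 5/2*x_2**2 - 5/2*x_2 + 1 to the basis.

The other S-polynomials (S(f_2,g_3), S(f_1,g_4), S(g_3,g_4), S(f_1,g_5), S(f_2,g_5), S(g_3,g_5), S(g_4,g_5)) all reduce to 0 modulo the current basis, so we have a Gröbner basis.
Inter-reduce: drop elements whose leading term is divisible by another's, tail-reduce, and make monic.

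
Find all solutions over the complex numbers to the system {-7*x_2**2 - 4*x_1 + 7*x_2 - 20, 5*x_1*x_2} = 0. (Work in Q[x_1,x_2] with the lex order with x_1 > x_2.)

Compute a lex Gröbner basis by Buchberger's algorithm.
f_1 = -4*x_1 - 7*x_2**2 + 7*x_2 - 20, LT = x_1.
f_2 = 5*x_1*x_2, LT = x_1*x_2.

S(f_1,f_2): lcm = x_1*x_2. S = 7/4*x_2**3 - 7/4*x_2**2 + 5*x_2.
  reduce S modulo (f_1, f_2):
  remainder 7/4*x_2**3 - 7/4*x_2**2 + 5*x_2 ≠ 0; add h_3 = 7/4*x_2**3 - 7/4*x_2**2 + 5*x_2 to the basis.

The other S-polynomials (S(f_1,h_3), S(f_2,h_3)) all reduce to 0 modulo the current basis, so we have a Gröbner basis.
Inter-reduce: drop elements whose leading term is divisible by another's, tail-reduce, and make monic.
Reduced Gröbner basis: {x_1 + 7/4*x_2**2 - 7/4*x_2 + 5, x_2**3 - x_2**2 + 20/7*x_2}.

From the last basis element, x_2**3 - x_2**2 + 20/7*x_2 = 0, so x_2 takes values in {0, 1/2 - sqrt(511)*I/14, 1/2 + sqrt(511)*I/14}. Each choice, substituted upward through the basis, yields the corresponding point(s) of the solution set.
  x_2 = 0: the earlier basis element becomes x_1 + 5 = 0, giving x_1 = -5 — point (-5, 0).
  x_2 = 1/2 - sqrt(511)*I/14: the earlier basis element becomes x_1 = 0, giving x_1 = 0 — point (0, 1/2 - sqrt(511)*I/14).
  x_2 = 1/2 + sqrt(511)*I/14: the earlier basis element becomes x_1 = 0, giving x_1 = 0 — point (0, 1/2 + sqrt(511)*I/14).

{(-5, 0), (0, 1/2 - sqrt(511)*I/14), (0, 1/2 + sqrt(511)*I/14)}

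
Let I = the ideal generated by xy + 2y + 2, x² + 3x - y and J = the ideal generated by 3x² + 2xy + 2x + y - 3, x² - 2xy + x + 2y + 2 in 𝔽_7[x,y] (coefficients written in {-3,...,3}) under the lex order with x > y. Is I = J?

No, the ideals differ.

Since reduced Gröbner bases are canonical representatives of ideals under a given ordering, it suffices to compute and compare them.
Buchberger on the first generating set:
f_1 = xy + 2y + 2, LT = xy.
f_2 = x² + 3x - y, LT = x².

S(f_1,f_2): lcm = x²y. S = -xy + 2x + y².
  reduce S modulo (f_1, f_2):
  remainder 2x + y² + 2y + 2 ≠ 0; add g_3 = 2x + y² + 2y + 2 to the basis.

S(f_1,g_3): lcm = xy. S = 3y³ - y² + y + 2.
  reduce S modulo (f_1, f_2, g_3):
  remainder 3y³ - y² + y + 2 ≠ 0; add g_4 = 3y³ - y² + y + 2 to the basis.

The other S-polynomials (S(f_2,g_3), S(f_1,g_4), S(f_2,g_4), S(g_3,g_4)) all reduce to 0 modulo the current basis, so we have a Gröbner basis.
Inter-reduce: drop elements whose leading term is divisible by another's, tail-reduce, and make monic.
Reduced Gröbner basis: {x - 3y² + y + 1, y³ + 2y² - 2y + 3}.

Buchberger on the second generating set:
h_1 = 3x² + 2xy + 2x + y - 3, LT = x².
h_2 = x² - 2xy + x + 2y + 2, LT = x².

S(h_1,h_2): lcm = x². S = -2xy + 2x + 3y - 3.
  reduce S modulo (h_1, h_2):
  remainder -2xy + 2x + 3y - 3 ≠ 0; add k_3 = -2xy + 2x + 3y - 3 to the basis.

S(h_1,k_3): lcm = x²y. S = x² + 3xy² + xy + 2x - 2y² - y.
  reduce S modulo (h_1, h_2, k_3):
  remainder -y² - 2y + 3 ≠ 0; add k_4 = -y² - 2y + 3 to the basis.

The other S-polynomials (S(h_2,k_3), S(h_1,k_4), S(h_2,k_4), S(k_3,k_4)) all reduce to 0 modulo the current basis, so we have a Gröbner basis.
Inter-reduce: drop elements whose leading term is divisible by another's, tail-reduce, and make monic.
Reduced Gröbner basis: {x² - x - y - 2, xy - x + 2y - 2, y² + 2y - 3}.

These differ, so the ideals are not equal.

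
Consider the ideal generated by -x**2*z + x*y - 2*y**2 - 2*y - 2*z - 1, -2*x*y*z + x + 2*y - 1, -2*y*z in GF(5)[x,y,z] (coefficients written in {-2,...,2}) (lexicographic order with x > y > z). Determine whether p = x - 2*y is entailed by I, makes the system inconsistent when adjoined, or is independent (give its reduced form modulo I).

First compute the reduced Gröbner basis of I by Buchberger's algorithm.
f_1 = -x**2*z + x*y - 2*y**2 - 2*y - 2*z - 1, LT = x**2*z.
f_2 = -2*x*y*z + x + 2*y - 1, LT = x*y*z.
f_3 = -2*y*z, LT = y*z.

S(f_1,f_2): lcm = x**2*y*z. S = -2*x**2 - x*y**2 + x*y + 2*x + 2*y**3 + 2*y**2 + 2*y*z + y.
  reduce S modulo (f_1, f_2, f_3):
  remainder -2*x**2 - x*y**2 + x*y + 2*x + 2*y**3 + 2*y**2 + y ≠ 0; add h_4 = -2*x**2 - x*y**2 + x*y + 2*x + 2*y**3 + 2*y**2 + y to the basis.

S(f_1,f_3): lcm = x**2*y*z. S = -x*y**2 + 2*y**3 + 2*y**2 + 2*y*z + y.
  reduce S modulo (f_1, f_2, f_3, h_4):
  remainder -x*y**2 + 2*y**3 + 2*y**2 + y ≠ 0; add h_5 = -x*y**2 + 2*y**3 + 2*y**2 + y to the basis.

S(f_2,f_3): lcm = x*y*z. S = 2*x - y - 2.
  reduce S modulo (f_1, f_2, f_3, h_4, h_5):
  remainder 2*x - y - 2 ≠ 0; add h_6 = 2*x - y - 2 to the basis.

S(f_1,h_4): lcm = x**2*z. S = 2*x*y**2*z - 2*x*y*z - x*y + x*z + y**3*z + y**2*z + 2*y**2 - 2*y*z + 2*y + 2*z + 1.
  reduce S modulo (f_1, f_2, f_3, h_4, h_5, h_6):
  remainder -y**2 + y - 2*z + 1 ≠ 0; add h_7 = -y**2 + y - 2*z + 1 to the basis.

S(f_2,h_7): lcm = x*y**2*z. S = x*y*z + 2*x*y - 2*x*z**2 + x*z - y**2 - 2*y.
  reduce S modulo (f_1, f_2, f_3, h_4, h_5, h_6, h_7):
  remainder -2*z**2 + z ≠ 0; add h_8 = -2*z**2 + z to the basis.

The other S-polynomials (S(f_2,h_4), S(f_3,h_4), S(f_1,h_5), S(f_2,h_5), S(f_3,h_5), S(h_4,h_5), S(f_1,h_6), S(f_2,h_6), S(f_3,h_6), S(h_4,h_6), S(h_5,h_6), S(f_1,h_7), S(f_3,h_7), S(h_4,h_7), S(h_5,h_7), S(h_6,h_7), S(f_1,h_8), S(f_2,h_8), S(f_3,h_8), S(h_4,h_8), S(h_5,h_8), S(h_6,h_8), S(h_7,h_8)) all reduce to 0 modulo the current basis, so we have a Gröbner basis.
Inter-reduce: drop elements whose leading term is divisible by another's, tail-reduce, and make monic.
Reduced Gröbner basis: {x + 2*y - 1, y**2 - y + 2*z - 1, y*z, z**2 + 2*z}.
Label its elements g_1 = x + 2*y - 1, g_2 = y**2 - y + 2*z - 1, g_3 = y*z, g_4 = z**2 + 2*z.

Reduce p = x - 2*y modulo G:
  leading term x: subtract (1)·g_1 from x - 2*y → y + 1
  leading term y: no divisor's leading term divides it; move y to the remainder.
  leading term 1: no divisor's leading term divides it; move 1 to the remainder.
  normal form = y + 1.
The normal form is nonzero, so p ∉ I. Since p minus its normal form lies in I, I + (p) = I + (r) where r = y + 1; decide whether this ideal is the whole ring.
Run Buchberger on G together with r (pairs among the g_i already reduce to 0 since G is a Gröbner basis):
g_1 = x + 2*y - 1, LT = x.
g_2 = y**2 - y + 2*z - 1, LT = y**2.
g_3 = y*z, LT = y*z.
g_4 = z**2 + 2*z, LT = z**2.
r = y + 1, LT = y.

S(g_2,r): lcm = y**2. S = -2*y + 2*z - 1.
  reduce S modulo (g_1, g_2, g_3, g_4, r):
  remainder 2*z + 1 ≠ 0; add m_6 = 2*z + 1 to the basis.

S(g_3,r): lcm = y*z. S = -z.
  reduce S modulo (g_1, g_2, g_3, g_4, r, m_6):
  remainder -2 ≠ 0; add m_7 = -2 to the basis.

The other S-polynomials (S(g_1,g_2), S(g_1,g_3), S(g_1,g_4), S(g_1,r), S(g_2,g_3), S(g_2,g_4), S(g_3,g_4), S(g_4,r), S(g_1,m_6), S(g_2,m_6), S(g_3,m_6), S(g_4,m_6), S(r,m_6), S(g_1,m_7), S(g_2,m_7), S(g_3,m_7), S(g_4,m_7), S(r,m_7), S(m_6,m_7)) all reduce to 0 modulo the current basis, so we have a Gröbner basis.
Inter-reduce: drop elements whose leading term is divisible by another's, tail-reduce, and make monic.
Reduced Gröbner basis: {1}.
The reduced Gröbner basis of I + (p) is {1}: the ideal is the whole ring, so the enlarged system has no common solution — adjoining p is inconsistent.

The remainder on division by a Gröbner basis is unique — it is the normal form.

Adjoining x - 2*y makes the ideal the whole ring: the system is inconsistent.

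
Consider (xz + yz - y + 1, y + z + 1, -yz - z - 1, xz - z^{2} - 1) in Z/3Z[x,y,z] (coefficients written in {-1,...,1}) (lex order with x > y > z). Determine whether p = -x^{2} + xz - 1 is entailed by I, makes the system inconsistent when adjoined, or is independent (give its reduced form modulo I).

-x^{2} + xz - 1 lies in I (it reduces to 0).

First compute the reduced Gröbner basis of I by Buchberger's algorithm.
f_1 = xz + yz - y + 1, LT = xz.
f_2 = y + z + 1, LT = y.
f_3 = -yz - z - 1, LT = yz.
f_4 = xz - z^{2} - 1, LT = xz.

S(f_1,f_3): lcm = xyz. S = -xz - x + y^{2}z - y^{2} + y.
  leading term xz: subtract (-1)·f_1 from -xz - x + y^{2}z - y^{2} + y → -x + y^{2}z - y^{2} + yz + 1
  leading term x: no divisor's leading term divides it; move -x to the remainder.
  leading term y^{2}z: subtract (yz)·f_2 from y^{2}z - y^{2} + yz + 1 → -y^{2} - yz^{2} + 1
  leading term y^{2}: subtract (-y)·f_2 from -y^{2} - yz^{2} + 1 → -yz^{2} + yz + y + 1
  leading term yz^{2}: subtract (-z^{2})·f_2 from -yz^{2} + yz + y + 1 → yz + y + z^{3} + z^{2} + 1
  leading term yz: subtract (z)·f_2 from yz + y + z^{3} + z^{2} + 1 → y + z^{3} - z + 1
  leading term y: subtract (1)·f_2 from y + z^{3} - z + 1 → z^{3} + z
  leading term z^{3}: no divisor's leading term divides it; move z^{3} to the remainder.
  leading term z: no divisor's leading term divides it; move z to the remainder.
  remainder -x + z^{3} + z ≠ 0; add h_5 = -x + z^{3} + z to the basis.

S(f_2,f_3): lcm = yz. S = z^{2} - 1.
  leading term z^{2}: no divisor's leading term divides it; move z^{2} to the remainder.
  leading term 1: no divisor's leading term divides it; move -1 to the remainder.
  remainder z^{2} - 1 ≠ 0; add h_6 = z^{2} - 1 to the basis.

The other S-polynomials (S(f_1,f_2), S(f_1,f_4), S(f_2,f_4), S(f_3,f_4), S(f_1,h_5), S(f_2,h_5), S(f_3,h_5), S(f_4,h_5), S(f_1,h_6), S(f_2,h_6), S(f_3,h_6), S(f_4,h_6), S(h_5,h_6)) all reduce to 0 modulo the current basis, so we have a Gröbner basis.
Inter-reduce: drop elements whose leading term is divisible by another's, tail-reduce, and make monic.
Reduced Gröbner basis: {x + z, y + z + 1, z^{2} - 1}.
Label its elements g_1 = x + z, g_2 = y + z + 1, g_3 = z^{2} - 1.

Reduce p = -x^{2} + xz - 1 modulo G:
  leading term x^{2}: subtract (-x)·g_1 from -x^{2} + xz - 1 → -xz - 1
  leading term xz: subtract (-z)·g_1 from -xz - 1 → z^{2} - 1
  leading term z^{2}: subtract (1)·g_3 from z^{2} - 1 → 0
  normal form = 0.
Since the normal form is 0, p ∈ I.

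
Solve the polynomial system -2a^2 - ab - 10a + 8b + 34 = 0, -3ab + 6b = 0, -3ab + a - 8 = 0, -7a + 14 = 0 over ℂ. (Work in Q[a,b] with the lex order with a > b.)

Compute a lex Gröbner basis by Buchberger's algorithm.
f_1 = -2a^2 - ab - 10a + 8b + 34, LT = a^2.
f_2 = -3ab + 6b, LT = ab.
f_3 = -3ab + a - 8, LT = ab.
f_4 = -7a + 14, LT = a.

S(f_1,f_2): lcm = a^2b. S = 1/2ab^2 + 7ab - 4b^2 - 17b.
  leading term ab^2: subtract (-1/6b)·f_2 from 1/2ab^2 + 7ab - 4b^2 - 17b → 7ab - 3b^2 - 17b
  leading term ab: subtract (-7/3)·f_2 from 7ab - 3b^2 - 17b → -3b^2 - 3b
  leading term b^2: no divisor's leading term divides it; move -3b^2 to the remainder.
  leading term b: no divisor's leading term divides it; move -3b to the remainder.
  remainder -3b^2 - 3b ≠ 0; add h_5 = -3b^2 - 3b to the basis.

S(f_1,f_3): lcm = a^2b. S = 1/3a^2 + 1/2ab^2 + 5ab - 8/3a - 4b^2 - 17b.
  leading term a^2: subtract (-1/6)·f_1 from 1/3a^2 + 1/2ab^2 + 5ab - 8/3a - 4b^2 - 17b → 1/2ab^2 + 29/6ab - 13/3a - 4b^2 - 47/3b + 17/3
  leading term ab^2: subtract (-1/6b)·f_2 from 1/2ab^2 + 29/6ab - 13/3a - 4b^2 - 47/3b + 17/3 → 29/6ab - 13/3a - 3b^2 - 47/3b + 17/3
  leading term ab: subtract (-29/18)·f_2 from 29/6ab - 13/3a - 3b^2 - 47/3b + 17/3 → -13/3a - 3b^2 - 6b + 17/3
  leading term a: subtract (13/21)·f_4 from -13/3a - 3b^2 - 6b + 17/3 → -3b^2 - 6b - 3
  leading term b^2: subtract (1)·h_5 from -3b^2 - 6b - 3 → -3b - 3
  leading term b: no divisor's leading term divides it; move -3b to the remainder.
  leading term 1: no divisor's leading term divides it; move -3 to the remainder.
  remainder -3b - 3 ≠ 0; add h_6 = -3b - 3 to the basis.

The other S-polynomials (S(f_1,f_4), S(f_2,f_3), S(f_2,f_4), S(f_3,f_4), S(f_1,h_5), S(f_2,h_5), S(f_3,h_5), S(f_4,h_5), S(f_1,h_6), S(f_2,h_6), S(f_3,h_6), S(f_4,h_6), S(h_5,h_6)) all reduce to 0 modulo the current basis, so we have a Gröbner basis.
Inter-reduce: drop elements whose leading term is divisible by another's, tail-reduce, and make monic.
Reduced Gröbner basis: {a - 2, b + 1}.

A lex Gröbner basis eliminates variables successively. Here b + 1 depends only on b, with roots {-1}; lifting each root through the earlier basis elements recovers the full solutions.
  b = -1: the earlier basis element becomes a - 2 = 0, giving a = 2 — point (2, -1).
Substituting each solution back into the original system confirms all equations vanish.

{(2, -1)}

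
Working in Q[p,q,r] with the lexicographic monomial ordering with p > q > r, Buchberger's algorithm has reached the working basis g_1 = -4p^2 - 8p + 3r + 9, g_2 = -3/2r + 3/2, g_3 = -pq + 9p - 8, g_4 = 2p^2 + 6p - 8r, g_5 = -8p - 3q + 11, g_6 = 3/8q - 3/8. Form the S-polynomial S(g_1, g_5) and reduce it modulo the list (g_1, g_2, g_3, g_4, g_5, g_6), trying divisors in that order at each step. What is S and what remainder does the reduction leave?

lcm(LM(g_1), LM(g_5)) = p^2.
S = (lcm/LT(g_1))·g_1 − (lcm/LT(g_5))·g_5 = -3/8pq + 27/8p - 3/4r - 9/4.
Reduce S modulo (g_1, g_2, g_3, g_4, g_5, g_6) in that order:
  leading term pq: subtract (3/8)·g_3 from -3/8pq + 27/8p - 3/4r - 9/4 → -3/4r + 3/4
  leading term r: subtract (1/2)·g_2 from -3/4r + 3/4 → 0
The remainder is 0, so this S-polynomial contributes no new basis element.

S(g_1, g_5) = -3/8pq + 27/8p - 3/4r - 9/4; remainder on division = 0.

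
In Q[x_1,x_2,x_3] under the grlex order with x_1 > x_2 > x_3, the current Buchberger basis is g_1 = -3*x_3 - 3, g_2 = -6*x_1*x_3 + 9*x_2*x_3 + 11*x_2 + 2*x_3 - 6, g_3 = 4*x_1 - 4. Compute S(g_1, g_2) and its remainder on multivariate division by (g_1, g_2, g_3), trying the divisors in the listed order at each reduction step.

lcm(LM(g_1), LM(g_2)) = x_1*x_3.
S = (lcm/LT(g_1))·g_1 − (lcm/LT(g_2))·g_2 = 3/2*x_2*x_3 + x_1 + 11/6*x_2 + 1/3*x_3 - 1.
Reduce S modulo (g_1, g_2, g_3) in that order:
  leading term x_2*x_3: subtract (-1/2*x_2)·g_1 from 3/2*x_2*x_3 + x_1 + 11/6*x_2 + 1/3*x_3 - 1 → x_1 + 1/3*x_2 + 1/3*x_3 - 1
  leading term x_1: subtract (1/4)·g_3 from x_1 + 1/3*x_2 + 1/3*x_3 - 1 → 1/3*x_2 + 1/3*x_3
  leading term x_2: no divisor's leading term divides it; move 1/3*x_2 to the remainder.
  leading term x_3: subtract (-1/9)·g_1 from 1/3*x_3 → -1/3
  leading term 1: no divisor's leading term divides it; move -1/3 to the remainder.
The remainder 1/3*x_2 - 1/3 is nonzero, so it would be added as the next basis element.

S(g_1, g_2) = 3/2*x_2*x_3 + x_1 + 11/6*x_2 + 1/3*x_3 - 1; remainder on division = 1/3*x_2 - 1/3.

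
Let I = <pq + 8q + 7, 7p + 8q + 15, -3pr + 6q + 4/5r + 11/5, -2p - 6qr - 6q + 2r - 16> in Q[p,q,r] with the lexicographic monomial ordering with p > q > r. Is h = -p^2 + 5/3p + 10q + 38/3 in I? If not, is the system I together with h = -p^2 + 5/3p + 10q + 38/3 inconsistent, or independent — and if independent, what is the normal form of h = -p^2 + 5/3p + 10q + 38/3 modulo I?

-p^2 + 5/3p + 10q + 38/3 lies in I (it reduces to 0).

First compute the reduced Gröbner basis of I by Buchberger's algorithm.
f_1 = pq + 8q + 7, LT = pq.
f_2 = 7p + 8q + 15, LT = p.
f_3 = -3pr + 6q + 4/5r + 11/5, LT = pr.
f_4 = -2p - 6qr - 6q + 2r - 16, LT = p.

S(f_1,f_2): lcm = pq. S = -8/7q^2 + 41/7q + 7.
  leading term q^2: no divisor's leading term divides it; move -8/7q^2 to the remainder.
  leading term q: no divisor's leading term divides it; move 41/7q to the remainder.
  leading term 1: no divisor's leading term divides it; move 7 to the remainder.
  remainder -8/7q^2 + 41/7q + 7 ≠ 0; add k_5 = -8/7q^2 + 41/7q + 7 to the basis.

S(f_1,f_3): lcm = pqr. S = 2q^2 + 124/15qr + 11/15q + 7r.
  leading term q^2: subtract (-7/4)·k_5 from 2q^2 + 124/15qr + 11/15q + 7r → 124/15qr + 659/60q + 7r + 49/4
  leading term qr: no divisor's leading term divides it; move 124/15qr to the remainder.
  leading term q: no divisor's leading term divides it; move 659/60q to the remainder.
  leading term r: no divisor's leading term divides it; move 7r to the remainder.
  leading term 1: no divisor's leading term divides it; move 49/4 to the remainder.
  remainder 124/15qr + 659/60q + 7r + 49/4 ≠ 0; add k_6 = 124/15qr + 659/60q + 7r + 49/4 to the basis.

S(f_1,f_4): lcm = pq. S = -3q^2r - 3q^2 + qr + 7.
  leading term q^2r: subtract (21/8r)·k_5 from -3q^2r - 3q^2 + qr + 7 → -3q^2 - 115/8qr - 147/8r + 7
  leading term q^2: subtract (21/8)·k_5 from -3q^2 - 115/8qr - 147/8r + 7 → -115/8qr - 123/8q - 147/8r - 91/8
  leading term qr: subtract (-1725/992)·k_6 from -115/8qr - 123/8q - 147/8r - 91/8 → 14777/3968q - 6153/992r + 39389/3968
  leading term q: no divisor's leading term divides it; move 14777/3968q to the remainder.
  leading term r: no divisor's leading term divides it; move -6153/992r to the remainder.
  leading term 1: no divisor's leading term divides it; move 39389/3968 to the remainder.
  remainder 14777/3968q - 6153/992r + 39389/3968 ≠ 0; add k_7 = 14777/3968q - 6153/992r + 39389/3968 to the basis.

S(f_2,f_3): lcm = pr. S = 8/7qr + 2q + 253/105r + 11/15.
  leading term qr: subtract (30/217)·k_6 from 8/7qr + 2q + 253/105r + 11/15 → 209/434q + 4693/3255r - 893/930
  leading term q: subtract (13376/103439)·k_7 from 209/434q + 4693/3255r - 893/930 → 497363/221655r - 497363/221655
  leading term r: no divisor's leading term divides it; move 497363/221655r to the remainder.
  leading term 1: no divisor's leading term divides it; move -497363/221655 to the remainder.
  remainder 497363/221655r - 497363/221655 ≠ 0; add k_8 = 497363/221655r - 497363/221655 to the basis.

The other S-polynomials (S(f_2,f_4), S(f_3,f_4), S(f_1,k_5), S(f_2,k_5), S(f_3,k_5), S(f_4,k_5), S(f_1,k_6), S(f_2,k_6), S(f_3,k_6), S(f_4,k_6), S(k_5,k_6), S(f_1,k_7), S(f_2,k_7), S(f_3,k_7), S(f_4,k_7), S(k_5,k_7), S(k_6,k_7), S(f_1,k_8), S(f_2,k_8), S(f_3,k_8), S(f_4,k_8), S(k_5,k_8), S(k_6,k_8), S(k_7,k_8)) all reduce to 0 modulo the current basis, so we have a Gröbner basis.
Inter-reduce: drop elements whose leading term is divisible by another's, tail-reduce, and make monic.
Reduced Gröbner basis: {p + 1, q + 1, r - 1}.
Label its elements g_1 = p + 1, g_2 = q + 1, g_3 = r - 1.

Reduce h = -p^2 + 5/3p + 10q + 38/3 modulo G:
  leading term p^2: subtract (-p)·g_1 from -p^2 + 5/3p + 10q + 38/3 → 8/3p + 10q + 38/3
  leading term p: subtract (8/3)·g_1 from 8/3p + 10q + 38/3 → 10q + 10
  leading term q: subtract (10)·g_2 from 10q + 10 → 0
  normal form = 0.
Since the normal form is 0, h ∈ I.

Ideal membership is decidable via reduction modulo a Gröbner basis.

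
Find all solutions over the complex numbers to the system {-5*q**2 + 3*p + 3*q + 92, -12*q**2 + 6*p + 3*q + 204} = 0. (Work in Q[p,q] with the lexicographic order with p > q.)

Compute a lex Gröbner basis by Buchberger's algorithm.
f_1 = 3*p - 5*q**2 + 3*q + 92, LT = p.
f_2 = 6*p - 12*q**2 + 3*q + 204, LT = p.

S(f_1,f_2): lcm = p. S = 1/3*q**2 + 1/2*q - 10/3.
  reduce S modulo (f_1, f_2):
  remainder 1/3*q**2 + 1/2*q - 10/3 ≠ 0; add h_3 = 1/3*q**2 + 1/2*q - 10/3 to the basis.

The other S-polynomials (S(f_1,h_3), S(f_2,h_3)) all reduce to 0 modulo the current basis, so we have a Gröbner basis.
Inter-reduce: drop elements whose leading term is divisible by another's, tail-reduce, and make monic.
Reduced Gröbner basis: {p + 7/2*q + 14, q**2 + 3/2*q - 10}.

Elimination: the polynomial q**2 + 3/2*q - 10 lies in the elimination ideal for q, so q ∈ {-4, 5/2}. For each such q, the remaining basis elements (now univariate) give the rest of the solution.
  q = -4: the earlier basis element becomes p = 0, giving p = 0 — point (0, -4).
  q = 5/2: the earlier basis element becomes p + 91/4 = 0, giving p = -91/4 — point (-91/4, 5/2).
A lex Gröbner basis triangularizes the system, enabling back-substitution.

{(0, -4), (-91/4, 5/2)}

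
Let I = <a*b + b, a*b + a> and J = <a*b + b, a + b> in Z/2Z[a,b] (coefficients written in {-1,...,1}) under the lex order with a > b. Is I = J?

Since reduced Gröbner bases are canonical representatives of ideals under a given ordering, it suffices to compute and compare them.
Buchberger on the first generating set:
f_1 = a*b + b, LT = a*b.
f_2 = a*b + a, LT = a*b.

S(f_1,f_2): lcm = a*b. S = a + b.
  reduce S modulo (f_1, f_2):
  remainder a + b ≠ 0; add g_3 = a + b to the basis.

S(f_1,g_3): lcm = a*b. S = b**2 + b.
  reduce S modulo (f_1, f_2, g_3):
  remainder b**2 + b ≠ 0; add g_4 = b**2 + b to the basis.

The other S-polynomials (S(f_2,g_3), S(f_1,g_4), S(f_2,g_4), S(g_3,g_4)) all reduce to 0 modulo the current basis, so we have a Gröbner basis.
Inter-reduce: drop elements whose leading term is divisible by another's, tail-reduce, and make monic.
Reduced Gröbner basis: {a + b, b**2 + b}.

Buchberger on the second generating set:
h_1 = a*b + b, LT = a*b.
h_2 = a + b, LT = a.

S(h_1,h_2): lcm = a*b. S = b**2 + b.
  reduce S modulo (h_1, h_2):
  remainder b**2 + b ≠ 0; add k_3 = b**2 + b to the basis.

The other S-polynomials (S(h_1,k_3), S(h_2,k_3)) all reduce to 0 modulo the current basis, so we have a Gröbner basis.
Inter-reduce: drop elements whose leading term is divisible by another's, tail-reduce, and make monic.
Reduced Gröbner basis: {a + b, b**2 + b}.

Same reduced basis, so the two generating sets span the same ideal.

Yes, the ideals are equal.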